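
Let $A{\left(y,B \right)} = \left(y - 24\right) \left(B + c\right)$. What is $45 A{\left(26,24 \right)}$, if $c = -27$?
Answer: $-270$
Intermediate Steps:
$A{\left(y,B \right)} = \left(-27 + B\right) \left(-24 + y\right)$ ($A{\left(y,B \right)} = \left(y - 24\right) \left(B - 27\right) = \left(-24 + y\right) \left(-27 + B\right) = \left(-27 + B\right) \left(-24 + y\right)$)
$45 A{\left(26,24 \right)} = 45 \left(648 - 702 - 576 + 24 \cdot 26\right) = 45 \left(648 - 702 - 576 + 624\right) = 45 \left(-6\right) = -270$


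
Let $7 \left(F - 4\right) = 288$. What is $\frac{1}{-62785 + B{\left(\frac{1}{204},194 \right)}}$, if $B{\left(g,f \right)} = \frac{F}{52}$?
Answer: $- \frac{91}{5713356} \approx -1.5928 \cdot 10^{-5}$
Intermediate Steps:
$F = \frac{316}{7}$ ($F = 4 + \frac{1}{7} \cdot 288 = 4 + \frac{288}{7} = \frac{316}{7} \approx 45.143$)
$B{\left(g,f \right)} = \frac{79}{91}$ ($B{\left(g,f \right)} = \frac{316}{7 \cdot 52} = \frac{316}{7} \cdot \frac{1}{52} = \frac{79}{91}$)
$\frac{1}{-62785 + B{\left(\frac{1}{204},194 \right)}} = \frac{1}{-62785 + \frac{79}{91}} = \frac{1}{- \frac{5713356}{91}} = - \frac{91}{5713356}$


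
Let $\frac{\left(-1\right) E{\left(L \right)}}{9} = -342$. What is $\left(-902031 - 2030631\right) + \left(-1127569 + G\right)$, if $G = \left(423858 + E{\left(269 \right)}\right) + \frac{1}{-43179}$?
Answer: $- \frac{156882044806}{43179} \approx -3.6333 \cdot 10^{6}$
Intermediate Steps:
$E{\left(L \right)} = 3078$ ($E{\left(L \right)} = \left(-9\right) \left(-342\right) = 3078$)
$G = \frac{18434669543}{43179}$ ($G = \left(423858 + 3078\right) + \frac{1}{-43179} = 426936 - \frac{1}{43179} = \frac{18434669543}{43179} \approx 4.2694 \cdot 10^{5}$)
$\left(-902031 - 2030631\right) + \left(-1127569 + G\right) = \left(-902031 - 2030631\right) + \left(-1127569 + \frac{18434669543}{43179}\right) = \left(-902031 - 2030631\right) - \frac{30252632308}{43179} = -2932662 - \frac{30252632308}{43179} = - \frac{156882044806}{43179}$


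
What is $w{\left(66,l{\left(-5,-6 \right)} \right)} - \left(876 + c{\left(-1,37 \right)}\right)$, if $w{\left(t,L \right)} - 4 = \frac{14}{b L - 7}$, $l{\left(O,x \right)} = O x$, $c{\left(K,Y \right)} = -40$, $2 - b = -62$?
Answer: $- \frac{1591602}{1913} \approx -831.99$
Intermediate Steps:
$b = 64$ ($b = 2 - -62 = 2 + 62 = 64$)
$w{\left(t,L \right)} = 4 + \frac{14}{-7 + 64 L}$ ($w{\left(t,L \right)} = 4 + \frac{14}{64 L - 7} = 4 + \frac{14}{-7 + 64 L}$)
$w{\left(66,l{\left(-5,-6 \right)} \right)} - \left(876 + c{\left(-1,37 \right)}\right) = \frac{2 \left(-7 + 128 \left(\left(-5\right) \left(-6\right)\right)\right)}{-7 + 64 \left(\left(-5\right) \left(-6\right)\right)} - 836 = \frac{2 \left(-7 + 128 \cdot 30\right)}{-7 + 64 \cdot 30} + \left(-876 + 40\right) = \frac{2 \left(-7 + 3840\right)}{-7 + 1920} - 836 = 2 \cdot \frac{1}{1913} \cdot 3833 - 836 = \frac{7666}{1913} - 836 = - \frac{1591602}{1913}$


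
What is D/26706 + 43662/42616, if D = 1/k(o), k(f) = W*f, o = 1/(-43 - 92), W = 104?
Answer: 5052588897/4931779216 ≈ 1.0245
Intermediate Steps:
o = -1/135 (o = 1/(-135) = -1/135 ≈ -0.0074074)
k(f) = 104*f
D = -135/104 (D = 1/(104*(-1/135)) = 1/(-104/135) = -135/104 ≈ -1.2981)
D/26706 + 43662/42616 = -135/104/26706 + 43662/42616 = -135/104*1/26706 + 43662*(1/42616) = -45/925808 + 21831/21308 = 5052588897/4931779216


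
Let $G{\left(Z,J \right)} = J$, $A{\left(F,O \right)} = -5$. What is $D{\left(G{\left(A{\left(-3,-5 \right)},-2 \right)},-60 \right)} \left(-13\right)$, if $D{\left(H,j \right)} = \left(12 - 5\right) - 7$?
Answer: $0$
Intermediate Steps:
$D{\left(H,j \right)} = 0$ ($D{\left(H,j \right)} = 7 - 7 = 0$)
$D{\left(G{\left(A{\left(-3,-5 \right)},-2 \right)},-60 \right)} \left(-13\right) = 0 \left(-13\right) = 0$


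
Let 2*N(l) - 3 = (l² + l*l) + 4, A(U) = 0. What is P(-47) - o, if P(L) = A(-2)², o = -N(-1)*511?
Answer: 4599/2 ≈ 2299.5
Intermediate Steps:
N(l) = 7/2 + l² (N(l) = 3/2 + ((l² + l*l) + 4)/2 = 3/2 + ((l² + l²) + 4)/2 = 3/2 + (2*l² + 4)/2 = 3/2 + (4 + 2*l²)/2 = 3/2 + (2 + l²) = 7/2 + l²)
o = -4599/2 (o = -(7/2 + (-1)²)*511 = -(7/2 + 1)*511 = -9*511/2 = -1*4599/2 = -4599/2 ≈ -2299.5)
P(L) = 0 (P(L) = 0² = 0)
P(-47) - o = 0 - 1*(-4599/2) = 0 + 4599/2 = 4599/2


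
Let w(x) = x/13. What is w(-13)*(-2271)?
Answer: 2271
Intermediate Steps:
w(x) = x/13 (w(x) = x*(1/13) = x/13)
w(-13)*(-2271) = ((1/13)*(-13))*(-2271) = -1*(-2271) = 2271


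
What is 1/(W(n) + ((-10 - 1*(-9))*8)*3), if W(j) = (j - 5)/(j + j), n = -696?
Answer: -1392/32707 ≈ -0.042560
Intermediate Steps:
W(j) = (-5 + j)/(2*j) (W(j) = (-5 + j)/((2*j)) = (-5 + j)*(1/(2*j)) = (-5 + j)/(2*j))
1/(W(n) + ((-10 - 1*(-9))*8)*3) = 1/((1/2)*(-5 - 696)/(-696) + ((-10 - 1*(-9))*8)*3) = 1/((1/2)*(-1/696)*(-701) + ((-10 + 9)*8)*3) = 1/(701/1392 - 1*8*3) = 1/(701/1392 - 8*3) = 1/(701/1392 - 24) = 1/(-32707/1392) = -1392/32707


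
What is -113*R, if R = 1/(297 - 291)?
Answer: -113/6 ≈ -18.833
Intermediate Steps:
R = ⅙ (R = 1/6 = ⅙ ≈ 0.16667)
-113*R = -113*⅙ = -113/6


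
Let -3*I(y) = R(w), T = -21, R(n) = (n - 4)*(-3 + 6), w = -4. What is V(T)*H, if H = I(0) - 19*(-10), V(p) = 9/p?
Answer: -594/7 ≈ -84.857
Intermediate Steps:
R(n) = -12 + 3*n (R(n) = (-4 + n)*3 = -12 + 3*n)
I(y) = 8 (I(y) = -(-12 + 3*(-4))/3 = -(-12 - 12)/3 = -⅓*(-24) = 8)
H = 198 (H = 8 - 19*(-10) = 8 + 190 = 198)
V(T)*H = (9/(-21))*198 = (9*(-1/21))*198 = -3/7*198 = -594/7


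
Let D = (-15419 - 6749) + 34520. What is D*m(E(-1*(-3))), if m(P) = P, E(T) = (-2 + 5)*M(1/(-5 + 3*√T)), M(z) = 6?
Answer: 222336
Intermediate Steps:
D = 12352 (D = -22168 + 34520 = 12352)
E(T) = 18 (E(T) = (-2 + 5)*6 = 3*6 = 18)
D*m(E(-1*(-3))) = 12352*18 = 222336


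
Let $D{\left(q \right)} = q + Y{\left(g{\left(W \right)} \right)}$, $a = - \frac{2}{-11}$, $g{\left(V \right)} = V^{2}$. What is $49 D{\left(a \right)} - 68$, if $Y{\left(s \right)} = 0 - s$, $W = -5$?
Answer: $- \frac{14125}{11} \approx -1284.1$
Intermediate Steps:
$a = \frac{2}{11}$ ($a = \left(-2\right) \left(- \frac{1}{11}\right) = \frac{2}{11} \approx 0.18182$)
$Y{\left(s \right)} = - s$
$D{\left(q \right)} = -25 + q$ ($D{\left(q \right)} = q - \left(-5\right)^{2} = q - 25 = -25 + q$)
$49 D{\left(a \right)} - 68 = 49 \left(-25 + \frac{2}{11}\right) - 68 = 49 \left(- \frac{273}{11}\right) - 68 = - \frac{13377}{11} - 68 = - \frac{14125}{11}$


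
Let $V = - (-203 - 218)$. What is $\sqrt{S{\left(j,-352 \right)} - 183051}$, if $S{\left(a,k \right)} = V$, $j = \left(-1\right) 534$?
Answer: $i \sqrt{182630} \approx 427.35 i$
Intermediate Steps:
$j = -534$
$V = 421$ ($V = \left(-1\right) \left(-421\right) = 421$)
$S{\left(a,k \right)} = 421$
$\sqrt{S{\left(j,-352 \right)} - 183051} = \sqrt{421 - 183051} = \sqrt{-182630} = i \sqrt{182630}$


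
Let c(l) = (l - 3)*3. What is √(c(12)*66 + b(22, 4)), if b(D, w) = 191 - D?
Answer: √1951 ≈ 44.170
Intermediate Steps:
c(l) = -9 + 3*l (c(l) = (-3 + l)*3 = -9 + 3*l)
√(c(12)*66 + b(22, 4)) = √((-9 + 3*12)*66 + (191 - 1*22)) = √((-9 + 36)*66 + (191 - 22)) = √(27*66 + 169) = √(1782 + 169) = √1951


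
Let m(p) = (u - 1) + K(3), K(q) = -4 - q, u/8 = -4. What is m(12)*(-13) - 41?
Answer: 479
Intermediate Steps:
u = -32 (u = 8*(-4) = -32)
m(p) = -40 (m(p) = (-32 - 1) + (-4 - 1*3) = -33 + (-4 - 3) = -33 - 7 = -40)
m(12)*(-13) - 41 = -40*(-13) - 41 = 520 - 41 = 479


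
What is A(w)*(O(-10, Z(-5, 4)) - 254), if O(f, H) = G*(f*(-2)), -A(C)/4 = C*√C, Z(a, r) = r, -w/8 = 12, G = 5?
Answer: -236544*I*√6 ≈ -5.7941e+5*I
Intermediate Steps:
w = -96 (w = -8*12 = -96)
A(C) = -4*C^(3/2) (A(C) = -4*C*√C = -4*C^(3/2))
O(f, H) = -10*f (O(f, H) = 5*(f*(-2)) = 5*(-2*f) = -10*f)
A(w)*(O(-10, Z(-5, 4)) - 254) = (-(-1536)*I*√6)*(-10*(-10) - 254) = (-(-1536)*I*√6)*(100 - 254) = (1536*I*√6)*(-154) = -236544*I*√6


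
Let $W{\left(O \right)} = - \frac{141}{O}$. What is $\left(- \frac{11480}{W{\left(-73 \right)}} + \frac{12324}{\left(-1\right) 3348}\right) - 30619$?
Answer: $- \frac{479492936}{13113} \approx -36566.0$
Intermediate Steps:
$\left(- \frac{11480}{W{\left(-73 \right)}} + \frac{12324}{\left(-1\right) 3348}\right) - 30619 = \left(- \frac{11480}{\left(-141\right) \frac{1}{-73}} + \frac{12324}{\left(-1\right) 3348}\right) - 30619 = \left(- \frac{11480}{\left(-141\right) \left(- \frac{1}{73}\right)} + \frac{12324}{-3348}\right) - 30619 = \left(- \frac{11480}{\frac{141}{73}} + 12324 \left(- \frac{1}{3348}\right)\right) - 30619 = \left(\left(-11480\right) \frac{73}{141} - \frac{1027}{279}\right) - 30619 = \left(- \frac{838040}{141} - \frac{1027}{279}\right) - 30619 = - \frac{77985989}{13113} - 30619 = - \frac{479492936}{13113}$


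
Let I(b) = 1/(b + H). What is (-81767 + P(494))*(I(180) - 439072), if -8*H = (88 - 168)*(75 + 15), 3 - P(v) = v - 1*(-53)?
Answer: 13010563913683/360 ≈ 3.6140e+10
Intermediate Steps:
P(v) = -50 - v (P(v) = 3 - (v - 1*(-53)) = 3 - (v + 53) = 3 - (53 + v) = 3 + (-53 - v) = -50 - v)
H = 900 (H = -(88 - 168)*(75 + 15)/8 = -(-10)*90 = -⅛*(-7200) = 900)
I(b) = 1/(900 + b) (I(b) = 1/(b + 900) = 1/(900 + b))
(-81767 + P(494))*(I(180) - 439072) = (-81767 + (-50 - 1*494))*(1/(900 + 180) - 439072) = (-81767 + (-50 - 494))*(1/1080 - 439072) = (-81767 - 544)*(1/1080 - 439072) = -82311*(-474197759/1080) = 13010563913683/360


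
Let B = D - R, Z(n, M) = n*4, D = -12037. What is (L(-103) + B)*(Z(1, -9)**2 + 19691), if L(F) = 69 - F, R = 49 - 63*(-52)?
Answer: -299349330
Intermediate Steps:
Z(n, M) = 4*n
R = 3325 (R = 49 + 3276 = 3325)
B = -15362 (B = -12037 - 1*3325 = -12037 - 3325 = -15362)
(L(-103) + B)*(Z(1, -9)**2 + 19691) = ((69 - 1*(-103)) - 15362)*((4*1)**2 + 19691) = ((69 + 103) - 15362)*(4**2 + 19691) = (172 - 15362)*(16 + 19691) = -15190*19707 = -299349330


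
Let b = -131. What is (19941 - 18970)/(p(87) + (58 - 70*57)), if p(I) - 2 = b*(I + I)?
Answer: -971/26724 ≈ -0.036334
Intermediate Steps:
p(I) = 2 - 262*I (p(I) = 2 - 131*(I + I) = 2 - 262*I)
(19941 - 18970)/(p(87) + (58 - 70*57)) = (19941 - 18970)/((2 - 262*87) + (58 - 70*57)) = 971/((2 - 22794) + (58 - 3990)) = 971/(-22792 - 3932) = 971/(-26724) = 971*(-1/26724) = -971/26724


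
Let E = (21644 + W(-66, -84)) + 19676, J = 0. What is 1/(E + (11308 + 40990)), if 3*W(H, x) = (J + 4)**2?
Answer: 3/280870 ≈ 1.0681e-5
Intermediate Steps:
W(H, x) = 16/3 (W(H, x) = (0 + 4)**2/3 = (1/3)*4**2 = (1/3)*16 = 16/3)
E = 123976/3 (E = (21644 + 16/3) + 19676 = 64948/3 + 19676 = 123976/3 ≈ 41325.)
1/(E + (11308 + 40990)) = 1/(123976/3 + (11308 + 40990)) = 1/(123976/3 + 52298) = 1/(280870/3) = 3/280870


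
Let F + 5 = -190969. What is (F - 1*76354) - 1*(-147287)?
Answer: -120041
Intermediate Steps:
F = -190974 (F = -5 - 190969 = -190974)
(F - 1*76354) - 1*(-147287) = (-190974 - 1*76354) - 1*(-147287) = (-190974 - 76354) + 147287 = -267328 + 147287 = -120041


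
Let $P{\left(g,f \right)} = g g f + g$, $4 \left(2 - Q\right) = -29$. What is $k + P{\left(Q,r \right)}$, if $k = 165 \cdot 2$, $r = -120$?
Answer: $- \frac{39713}{4} \approx -9928.3$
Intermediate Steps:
$Q = \frac{37}{4}$ ($Q = 2 - - \frac{29}{4} = 2 + \frac{29}{4} = \frac{37}{4} \approx 9.25$)
$k = 330$
$P{\left(g,f \right)} = g + f g^{2}$ ($P{\left(g,f \right)} = g^{2} f + g = f g^{2} + g = g + f g^{2}$)
$k + P{\left(Q,r \right)} = 330 + \frac{37 \left(1 - 1110\right)}{4} = 330 + \frac{37}{4} \left(-1109\right) = 330 - \frac{41033}{4} = - \frac{39713}{4}$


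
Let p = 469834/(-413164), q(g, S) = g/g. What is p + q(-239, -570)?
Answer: -28335/206582 ≈ -0.13716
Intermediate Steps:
q(g, S) = 1
p = -234917/206582 (p = 469834*(-1/413164) = -234917/206582 ≈ -1.1372)
p + q(-239, -570) = -234917/206582 + 1 = -28335/206582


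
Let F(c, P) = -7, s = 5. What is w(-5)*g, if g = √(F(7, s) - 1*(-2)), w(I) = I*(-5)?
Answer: 25*I*√5 ≈ 55.902*I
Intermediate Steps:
w(I) = -5*I
g = I*√5 (g = √(-7 - 1*(-2)) = √(-7 + 2) = √(-5) = I*√5 ≈ 2.2361*I)
w(-5)*g = (-5*(-5))*(I*√5) = 25*(I*√5) = 25*I*√5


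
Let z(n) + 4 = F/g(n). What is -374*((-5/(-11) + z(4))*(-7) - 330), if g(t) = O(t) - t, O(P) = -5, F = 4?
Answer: 1016770/9 ≈ 1.1297e+5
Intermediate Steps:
g(t) = -5 - t
z(n) = -4 + 4/(-5 - n)
-374*((-5/(-11) + z(4))*(-7) - 330) = -374*((-5/(-11) + 4*(-6 - 1*4)/(5 + 4))*(-7) - 330) = -374*((-5*(-1/11) + 4*(-6 - 4)/9)*(-7) - 330) = -374*((5/11 + 4*(⅑)*(-10))*(-7) - 330) = -374*((5/11 - 40/9)*(-7) - 330) = -374*(-395/99*(-7) - 330) = -374*(2765/99 - 330) = -374*(-29905/99) = 1016770/9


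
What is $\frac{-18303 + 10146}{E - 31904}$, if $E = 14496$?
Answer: $\frac{8157}{17408} \approx 0.46858$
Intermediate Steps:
$\frac{-18303 + 10146}{E - 31904} = \frac{-18303 + 10146}{14496 - 31904} = - \frac{8157}{-17408} = \left(-8157\right) \left(- \frac{1}{17408}\right) = \frac{8157}{17408}$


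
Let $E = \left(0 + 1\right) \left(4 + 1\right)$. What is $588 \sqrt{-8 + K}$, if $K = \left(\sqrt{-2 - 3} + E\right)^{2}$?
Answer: $588 \sqrt{12 + 10 i \sqrt{5}} \approx 2541.9 + 1520.7 i$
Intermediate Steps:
$E = 5$ ($E = 1 \cdot 5 = 5$)
$K = \left(5 + i \sqrt{5}\right)^{2}$ ($K = \left(\sqrt{-2 - 3} + 5\right)^{2} = \left(\sqrt{-5} + 5\right)^{2} = \left(i \sqrt{5} + 5\right)^{2} = \left(5 + i \sqrt{5}\right)^{2} \approx 20.0 + 22.361 i$)
$588 \sqrt{-8 + K} = 588 \sqrt{-8 + \left(5 + i \sqrt{5}\right)^{2}}$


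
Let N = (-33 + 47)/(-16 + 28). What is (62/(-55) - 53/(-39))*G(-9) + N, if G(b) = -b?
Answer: 13951/4290 ≈ 3.2520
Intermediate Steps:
N = 7/6 (N = 14/12 = 14*(1/12) = 7/6 ≈ 1.1667)
(62/(-55) - 53/(-39))*G(-9) + N = (62/(-55) - 53/(-39))*(-1*(-9)) + 7/6 = (62*(-1/55) - 53*(-1/39))*9 + 7/6 = (-62/55 + 53/39)*9 + 7/6 = (497/2145)*9 + 7/6 = 1491/715 + 7/6 = 13951/4290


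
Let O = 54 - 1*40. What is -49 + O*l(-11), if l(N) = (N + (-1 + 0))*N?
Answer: 1799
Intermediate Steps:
l(N) = N*(-1 + N) (l(N) = (N - 1)*N = (-1 + N)*N = N*(-1 + N))
O = 14 (O = 54 - 40 = 14)
-49 + O*l(-11) = -49 + 14*(-11*(-1 - 11)) = -49 + 14*(-11*(-12)) = -49 + 14*132 = -49 + 1848 = 1799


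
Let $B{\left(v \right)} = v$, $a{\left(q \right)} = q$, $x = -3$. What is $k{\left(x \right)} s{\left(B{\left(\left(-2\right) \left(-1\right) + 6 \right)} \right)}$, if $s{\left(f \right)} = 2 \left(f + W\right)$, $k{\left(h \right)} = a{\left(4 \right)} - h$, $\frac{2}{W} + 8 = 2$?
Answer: $\frac{322}{3} \approx 107.33$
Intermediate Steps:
$W = - \frac{1}{3}$ ($W = \frac{2}{-8 + 2} = \frac{2}{-6} = 2 \left(- \frac{1}{6}\right) = - \frac{1}{3} \approx -0.33333$)
$k{\left(h \right)} = 4 - h$
$s{\left(f \right)} = - \frac{2}{3} + 2 f$ ($s{\left(f \right)} = 2 \left(f - \frac{1}{3}\right) = 2 \left(- \frac{1}{3} + f\right) = - \frac{2}{3} + 2 f$)
$k{\left(x \right)} s{\left(B{\left(\left(-2\right) \left(-1\right) + 6 \right)} \right)} = \left(4 - -3\right) \left(- \frac{2}{3} + 2 \left(\left(-2\right) \left(-1\right) + 6\right)\right) = \left(4 + 3\right) \left(- \frac{2}{3} + 2 \left(2 + 6\right)\right) = 7 \left(- \frac{2}{3} + 2 \cdot 8\right) = 7 \left(- \frac{2}{3} + 16\right) = 7 \cdot \frac{46}{3} = \frac{322}{3}$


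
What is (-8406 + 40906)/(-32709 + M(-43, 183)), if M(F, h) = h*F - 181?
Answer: -32500/40759 ≈ -0.79737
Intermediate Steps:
M(F, h) = -181 + F*h (M(F, h) = F*h - 181 = -181 + F*h)
(-8406 + 40906)/(-32709 + M(-43, 183)) = (-8406 + 40906)/(-32709 + (-181 - 43*183)) = 32500/(-32709 + (-181 - 7869)) = 32500/(-32709 - 8050) = 32500/(-40759) = 32500*(-1/40759) = -32500/40759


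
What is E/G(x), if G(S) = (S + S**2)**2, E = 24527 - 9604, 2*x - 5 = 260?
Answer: 238768/5006270025 ≈ 4.7694e-5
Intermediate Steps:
x = 265/2 (x = 5/2 + (1/2)*260 = 5/2 + 130 = 265/2 ≈ 132.50)
E = 14923
E/G(x) = 14923/(((265/2)**2*(1 + 265/2)**2)) = 14923/((70225*(267/2)**2/4)) = 14923/(((70225/4)*(71289/4))) = 14923/(5006270025/16) = 14923*(16/5006270025) = 238768/5006270025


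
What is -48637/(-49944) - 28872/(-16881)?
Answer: 754341455/281034888 ≈ 2.6842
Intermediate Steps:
-48637/(-49944) - 28872/(-16881) = -48637*(-1/49944) - 28872*(-1/16881) = 48637/49944 + 9624/5627 = 754341455/281034888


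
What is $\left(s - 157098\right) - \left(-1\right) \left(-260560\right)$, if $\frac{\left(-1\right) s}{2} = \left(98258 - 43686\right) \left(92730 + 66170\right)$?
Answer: $-17343399258$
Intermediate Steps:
$s = -17342981600$ ($s = - 2 \left(98258 - 43686\right) \left(92730 + 66170\right) = - 2 \cdot 54572 \cdot 158900 = \left(-2\right) 8671490800 = -17342981600$)
$\left(s - 157098\right) - \left(-1\right) \left(-260560\right) = \left(-17342981600 - 157098\right) - \left(-1\right) \left(-260560\right) = -17343138698 - 260560 = -17343399258$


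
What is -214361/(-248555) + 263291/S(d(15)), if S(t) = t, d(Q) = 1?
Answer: 65442508866/248555 ≈ 2.6329e+5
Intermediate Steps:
-214361/(-248555) + 263291/S(d(15)) = -214361/(-248555) + 263291/1 = -214361*(-1/248555) + 263291*1 = 214361/248555 + 263291 = 65442508866/248555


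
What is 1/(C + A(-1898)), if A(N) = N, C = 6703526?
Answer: 1/6701628 ≈ 1.4922e-7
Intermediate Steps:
1/(C + A(-1898)) = 1/(6703526 - 1898) = 1/6701628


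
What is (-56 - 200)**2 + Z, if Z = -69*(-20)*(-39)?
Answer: 11716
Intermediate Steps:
Z = -53820 (Z = 1380*(-39) = -53820)
(-56 - 200)**2 + Z = (-56 - 200)**2 - 53820 = (-256)**2 - 53820 = 65536 - 53820 = 11716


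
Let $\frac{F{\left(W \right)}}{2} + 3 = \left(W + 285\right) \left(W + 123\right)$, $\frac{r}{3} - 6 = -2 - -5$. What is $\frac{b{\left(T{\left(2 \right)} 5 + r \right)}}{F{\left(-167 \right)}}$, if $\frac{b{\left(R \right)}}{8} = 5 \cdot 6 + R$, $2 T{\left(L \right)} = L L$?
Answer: $- \frac{268}{5195} \approx -0.051588$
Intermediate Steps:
$T{\left(L \right)} = \frac{L^{2}}{2}$ ($T{\left(L \right)} = \frac{L L}{2} = \frac{L^{2}}{2}$)
$r = 27$ ($r = 18 + 3 \left(-2 - -5\right) = 18 + 3 \left(-2 + 5\right) = 18 + 3 \cdot 3 = 18 + 9 = 27$)
$F{\left(W \right)} = -6 + 2 \left(123 + W\right) \left(285 + W\right)$ ($F{\left(W \right)} = -6 + 2 \left(W + 285\right) \left(W + 123\right) = -6 + 2 \left(285 + W\right) \left(123 + W\right) = -6 + 2 \left(123 + W\right) \left(285 + W\right)$)
$b{\left(R \right)} = 240 + 8 R$ ($b{\left(R \right)} = 8 \left(5 \cdot 6 + R\right) = 8 \left(30 + R\right) = 240 + 8 R$)
$\frac{b{\left(T{\left(2 \right)} 5 + r \right)}}{F{\left(-167 \right)}} = \frac{240 + 8 \left(\frac{2^{2}}{2} \cdot 5 + 27\right)}{70104 + 2 \left(-167\right)^{2} + 816 \left(-167\right)} = \frac{240 + 8 \left(\frac{1}{2} \cdot 4 \cdot 5 + 27\right)}{70104 + 2 \cdot 27889 - 136272} = \frac{240 + 8 \left(2 \cdot 5 + 27\right)}{70104 + 55778 - 136272} = \frac{240 + 8 \left(10 + 27\right)}{-10390} = \left(240 + 8 \cdot 37\right) \left(- \frac{1}{10390}\right) = \left(240 + 296\right) \left(- \frac{1}{10390}\right) = 536 \left(- \frac{1}{10390}\right) = - \frac{268}{5195}$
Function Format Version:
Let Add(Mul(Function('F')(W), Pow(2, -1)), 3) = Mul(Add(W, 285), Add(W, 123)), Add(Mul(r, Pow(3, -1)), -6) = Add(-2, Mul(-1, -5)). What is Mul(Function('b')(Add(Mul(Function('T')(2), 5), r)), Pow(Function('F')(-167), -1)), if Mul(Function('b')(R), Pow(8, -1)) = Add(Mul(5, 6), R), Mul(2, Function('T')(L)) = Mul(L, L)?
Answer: Rational(-268, 5195) ≈ -0.051588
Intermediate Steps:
Function('T')(L) = Mul(Rational(1, 2), Pow(L, 2)) (Function('T')(L) = Mul(Rational(1, 2), Mul(L, L)) = Mul(Rational(1, 2), Pow(L, 2)))
r = 27 (r = Add(18, Mul(3, Add(-2, Mul(-1, -5)))) = Add(18, Mul(3, Add(-2, 5))) = Add(18, Mul(3, 3)) = Add(18, 9) = 27)
Function('F')(W) = Add(-6, Mul(2, Add(123, W), Add(285, W))) (Function('F')(W) = Add(-6, Mul(2, Mul(Add(W, 285), Add(W, 123)))) = Add(-6, Mul(2, Mul(Add(285, W), Add(123, W)))) = Add(-6, Mul(2, Mul(Add(123, W), Add(285, W)))) = Add(-6, Mul(2, Add(123, W), Add(285, W))))
Function('b')(R) = Add(240, Mul(8, R)) (Function('b')(R) = Mul(8, Add(Mul(5, 6), R)) = Mul(8, Add(30, R)) = Add(240, Mul(8, R)))
Mul(Function('b')(Add(Mul(Function('T')(2), 5), r)), Pow(Function('F')(-167), -1)) = Mul(Add(240, Mul(8, Add(Mul(Mul(Rational(1, 2), Pow(2, 2)), 5), 27))), Pow(Add(70104, Mul(2, Pow(-167, 2)), Mul(816, -167)), -1)) = Mul(Add(240, Mul(8, Add(Mul(Mul(Rational(1, 2), 4), 5), 27))), Pow(Add(70104, Mul(2, 27889), -136272), -1)) = Mul(Add(240, Mul(8, Add(Mul(2, 5), 27))), Pow(Add(70104, 55778, -136272), -1)) = Mul(Add(240, Mul(8, Add(10, 27))), Pow(-10390, -1)) = Mul(Add(240, Mul(8, 37)), Rational(-1, 10390)) = Mul(Add(240, 296), Rational(-1, 10390)) = Mul(536, Rational(-1, 10390)) = Rational(-268, 5195)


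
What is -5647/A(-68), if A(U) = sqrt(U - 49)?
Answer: 5647*I*sqrt(13)/39 ≈ 522.07*I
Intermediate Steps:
A(U) = sqrt(-49 + U)
-5647/A(-68) = -5647/sqrt(-49 - 68) = -5647*(-I*sqrt(13)/39) = -(-5647)*I*sqrt(13)/39 = 5647*I*sqrt(13)/39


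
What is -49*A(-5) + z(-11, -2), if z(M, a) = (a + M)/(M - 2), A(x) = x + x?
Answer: 491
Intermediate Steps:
A(x) = 2*x
z(M, a) = (M + a)/(-2 + M)
-49*A(-5) + z(-11, -2) = -98*(-5) + (-11 - 2)/(-2 - 11) = -49*(-10) - 13/(-13) = 490 - 1/13*(-13) = 490 + 1 = 491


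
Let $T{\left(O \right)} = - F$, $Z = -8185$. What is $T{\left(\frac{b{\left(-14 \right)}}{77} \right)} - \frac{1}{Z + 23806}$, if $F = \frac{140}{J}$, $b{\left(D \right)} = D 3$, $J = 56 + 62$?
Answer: $- \frac{1093529}{921639} \approx -1.1865$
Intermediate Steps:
$J = 118$
$b{\left(D \right)} = 3 D$
$F = \frac{70}{59}$ ($F = \frac{140}{118} = 140 \cdot \frac{1}{118} = \frac{70}{59} \approx 1.1864$)
$T{\left(O \right)} = - \frac{70}{59}$ ($T{\left(O \right)} = \left(-1\right) \frac{70}{59} = - \frac{70}{59}$)
$T{\left(\frac{b{\left(-14 \right)}}{77} \right)} - \frac{1}{Z + 23806} = - \frac{70}{59} - \frac{1}{-8185 + 23806} = - \frac{70}{59} - \frac{1}{15621} = - \frac{1093529}{921639}$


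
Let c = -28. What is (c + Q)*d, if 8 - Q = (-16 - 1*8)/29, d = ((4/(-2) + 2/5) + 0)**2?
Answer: -35584/725 ≈ -49.081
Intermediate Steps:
d = 64/25 (d = ((4*(-1/2) + 2*(1/5)) + 0)**2 = ((-2 + 2/5) + 0)**2 = (-8/5 + 0)**2 = (-8/5)**2 = 64/25 ≈ 2.5600)
Q = 256/29 (Q = 8 - (-16 - 1*8)/29 = 8 - (-16 - 8)/29 = 8 - (-24)/29 = 8 - 1*(-24/29) = 8 + 24/29 = 256/29 ≈ 8.8276)
(c + Q)*d = (-28 + 256/29)*(64/25) = -556/29*64/25 = -35584/725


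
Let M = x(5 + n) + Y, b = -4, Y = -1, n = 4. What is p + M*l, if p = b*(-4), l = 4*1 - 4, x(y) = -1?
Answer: 16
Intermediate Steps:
l = 0 (l = 4 - 4 = 0)
M = -2 (M = -1 - 1 = -2)
p = 16 (p = -4*(-4) = 16)
p + M*l = 16 - 2*0 = 16 + 0 = 16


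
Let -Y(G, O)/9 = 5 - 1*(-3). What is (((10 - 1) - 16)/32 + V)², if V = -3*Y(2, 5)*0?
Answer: 49/1024 ≈ 0.047852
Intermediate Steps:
Y(G, O) = -72 (Y(G, O) = -9*(5 - 1*(-3)) = -9*(5 + 3) = -9*8 = -72)
V = 0 (V = -3*(-72)*0 = 216*0 = 0)
(((10 - 1) - 16)/32 + V)² = (((10 - 1) - 16)/32 + 0)² = ((9 - 16)*(1/32) + 0)² = (-7*1/32 + 0)² = (-7/32 + 0)² = (-7/32)² = 49/1024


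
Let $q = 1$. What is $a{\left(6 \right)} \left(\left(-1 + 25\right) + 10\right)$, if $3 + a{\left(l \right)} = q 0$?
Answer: $-102$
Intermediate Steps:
$a{\left(l \right)} = -3$ ($a{\left(l \right)} = -3 + 1 \cdot 0 = -3 + 0 = -3$)
$a{\left(6 \right)} \left(\left(-1 + 25\right) + 10\right) = - 3 \left(\left(-1 + 25\right) + 10\right) = - 3 \left(24 + 10\right) = \left(-3\right) 34 = -102$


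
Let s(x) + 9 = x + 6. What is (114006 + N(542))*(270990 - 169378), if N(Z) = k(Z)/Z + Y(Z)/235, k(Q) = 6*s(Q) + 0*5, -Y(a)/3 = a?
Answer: 737744929171908/63685 ≈ 1.1584e+10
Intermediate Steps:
s(x) = -3 + x (s(x) = -9 + (x + 6) = -9 + (6 + x) = -3 + x)
Y(a) = -3*a
k(Q) = -18 + 6*Q (k(Q) = 6*(-3 + Q) + 0*5 = (-18 + 6*Q) + 0 = -18 + 6*Q)
N(Z) = -3*Z/235 + (-18 + 6*Z)/Z (N(Z) = (-18 + 6*Z)/Z - 3*Z/235 = -3*Z/235 + (-18 + 6*Z)/Z)
(114006 + N(542))*(270990 - 169378) = (114006 + (6 - 18/542 - 3/235*542))*(270990 - 169378) = (114006 + (6 - 18*1/542 - 1626/235))*101612 = (114006 + (6 - 9/271 - 1626/235))*101612 = (114006 - 60651/63685)*101612 = (7260411459/63685)*101612 = 737744929171908/63685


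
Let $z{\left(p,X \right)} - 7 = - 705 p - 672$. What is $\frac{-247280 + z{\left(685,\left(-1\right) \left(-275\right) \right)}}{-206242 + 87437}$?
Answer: $\frac{146174}{23761} \approx 6.1518$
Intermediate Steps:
$z{\left(p,X \right)} = -665 - 705 p$ ($z{\left(p,X \right)} = 7 - \left(672 + 705 p\right) = -665 - 705 p$)
$\frac{-247280 + z{\left(685,\left(-1\right) \left(-275\right) \right)}}{-206242 + 87437} = \frac{-247280 - 483590}{-206242 + 87437} = \frac{-247280 - 483590}{-118805} = \left(-247280 - 483590\right) \left(- \frac{1}{118805}\right) = \left(-730870\right) \left(- \frac{1}{118805}\right) = \frac{146174}{23761}$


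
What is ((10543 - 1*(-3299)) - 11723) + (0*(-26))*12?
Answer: 2119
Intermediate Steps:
((10543 - 1*(-3299)) - 11723) + (0*(-26))*12 = ((10543 + 3299) - 11723) + 0*12 = (13842 - 11723) + 0 = 2119 + 0 = 2119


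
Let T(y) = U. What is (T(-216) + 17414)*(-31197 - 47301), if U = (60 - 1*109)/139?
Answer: -190004173506/139 ≈ -1.3669e+9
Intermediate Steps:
U = -49/139 (U = (60 - 109)*(1/139) = -49*1/139 = -49/139 ≈ -0.35252)
T(y) = -49/139
(T(-216) + 17414)*(-31197 - 47301) = (-49/139 + 17414)*(-31197 - 47301) = (2420497/139)*(-78498) = -190004173506/139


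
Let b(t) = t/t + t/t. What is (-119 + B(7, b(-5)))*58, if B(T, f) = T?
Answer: -6496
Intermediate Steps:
b(t) = 2 (b(t) = 1 + 1 = 2)
(-119 + B(7, b(-5)))*58 = (-119 + 7)*58 = -112*58 = -6496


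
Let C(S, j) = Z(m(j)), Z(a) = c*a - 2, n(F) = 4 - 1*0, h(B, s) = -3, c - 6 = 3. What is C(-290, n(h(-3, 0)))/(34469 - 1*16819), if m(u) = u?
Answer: 17/8825 ≈ 0.0019263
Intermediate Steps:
c = 9 (c = 6 + 3 = 9)
n(F) = 4 (n(F) = 4 + 0 = 4)
Z(a) = -2 + 9*a (Z(a) = 9*a - 2 = -2 + 9*a)
C(S, j) = -2 + 9*j
C(-290, n(h(-3, 0)))/(34469 - 1*16819) = (-2 + 9*4)/(34469 - 1*16819) = (-2 + 36)/(34469 - 16819) = 34/17650 = 34*(1/17650) = 17/8825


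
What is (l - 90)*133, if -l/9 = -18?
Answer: 9576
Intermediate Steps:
l = 162 (l = -9*(-18) = 162)
(l - 90)*133 = (162 - 90)*133 = 72*133 = 9576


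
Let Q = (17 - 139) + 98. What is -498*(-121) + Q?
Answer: 60234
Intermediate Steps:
Q = -24 (Q = -122 + 98 = -24)
-498*(-121) + Q = -498*(-121) - 24 = 60258 - 24 = 60234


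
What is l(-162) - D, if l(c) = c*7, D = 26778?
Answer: -27912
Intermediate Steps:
l(c) = 7*c
l(-162) - D = 7*(-162) - 1*26778 = -1134 - 26778 = -27912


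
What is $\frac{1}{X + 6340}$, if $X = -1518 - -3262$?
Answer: $\frac{1}{8084} \approx 0.0001237$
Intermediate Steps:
$X = 1744$ ($X = -1518 + 3262 = 1744$)
$\frac{1}{X + 6340} = \frac{1}{1744 + 6340} = \frac{1}{8084}$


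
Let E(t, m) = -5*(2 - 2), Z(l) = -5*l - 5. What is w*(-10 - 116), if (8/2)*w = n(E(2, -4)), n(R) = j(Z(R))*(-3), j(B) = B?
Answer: -945/2 ≈ -472.50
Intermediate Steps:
Z(l) = -5 - 5*l
E(t, m) = 0 (E(t, m) = -5*0 = 0)
n(R) = 15 + 15*R (n(R) = (-5 - 5*R)*(-3) = 15 + 15*R)
w = 15/4 (w = (15 + 15*0)/4 = (15 + 0)/4 = (1/4)*15 = 15/4 ≈ 3.7500)
w*(-10 - 116) = 15*(-10 - 116)/4 = (15/4)*(-126) = -945/2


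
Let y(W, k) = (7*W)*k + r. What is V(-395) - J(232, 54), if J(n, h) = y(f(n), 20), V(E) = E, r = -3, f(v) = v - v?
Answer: -392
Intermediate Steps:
f(v) = 0
y(W, k) = -3 + 7*W*k (y(W, k) = (7*W)*k - 3 = 7*W*k - 3 = -3 + 7*W*k)
J(n, h) = -3 (J(n, h) = -3 + 7*0*20 = -3 + 0 = -3)
V(-395) - J(232, 54) = -395 - 1*(-3) = -395 + 3 = -392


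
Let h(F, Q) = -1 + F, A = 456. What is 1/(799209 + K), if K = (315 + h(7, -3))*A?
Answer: 1/945585 ≈ 1.0575e-6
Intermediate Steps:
K = 146376 (K = (315 + (-1 + 7))*456 = (315 + 6)*456 = 321*456 = 146376)
1/(799209 + K) = 1/(799209 + 146376) = 1/945585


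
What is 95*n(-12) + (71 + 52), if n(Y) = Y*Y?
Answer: 13803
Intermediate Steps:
n(Y) = Y²
95*n(-12) + (71 + 52) = 95*(-12)² + (71 + 52) = 95*144 + 123 = 13680 + 123 = 13803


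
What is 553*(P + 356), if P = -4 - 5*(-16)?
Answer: 238896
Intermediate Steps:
P = 76 (P = -4 + 80 = 76)
553*(P + 356) = 553*(76 + 356) = 553*432 = 238896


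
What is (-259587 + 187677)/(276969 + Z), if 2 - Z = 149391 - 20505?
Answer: -14382/29617 ≈ -0.48560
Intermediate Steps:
Z = -128884 (Z = 2 - (149391 - 20505) = 2 - 1*128886 = 2 - 128886 = -128884)
(-259587 + 187677)/(276969 + Z) = (-259587 + 187677)/(276969 - 128884) = -71910/148085 = -71910*1/148085 = -14382/29617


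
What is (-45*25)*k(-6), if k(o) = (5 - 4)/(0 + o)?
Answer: 375/2 ≈ 187.50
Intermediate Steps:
k(o) = 1/o
(-45*25)*k(-6) = -45*25/(-6) = -1125*(-1/6) = 375/2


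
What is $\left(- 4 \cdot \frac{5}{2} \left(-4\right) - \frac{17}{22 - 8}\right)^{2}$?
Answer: $\frac{294849}{196} \approx 1504.3$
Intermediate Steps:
$\left(- 4 \cdot \frac{5}{2} \left(-4\right) - \frac{17}{22 - 8}\right)^{2} = \left(- 4 \cdot 5 \cdot \frac{1}{2} \left(-4\right) - \frac{17}{22 - 8}\right)^{2} = \left(\left(-4\right) \frac{5}{2} \left(-4\right) - \frac{17}{14}\right)^{2} = \left(\left(-10\right) \left(-4\right) - \frac{17}{14}\right)^{2} = \left(40 - \frac{17}{14}\right)^{2} = \left(\frac{543}{14}\right)^{2} = \frac{294849}{196}$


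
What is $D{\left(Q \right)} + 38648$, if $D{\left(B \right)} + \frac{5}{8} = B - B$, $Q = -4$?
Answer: $\frac{309179}{8} \approx 38647.0$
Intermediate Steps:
$D{\left(B \right)} = - \frac{5}{8}$ ($D{\left(B \right)} = - \frac{5}{8} + \left(B - B\right) = - \frac{5}{8} + 0 = - \frac{5}{8}$)
$D{\left(Q \right)} + 38648 = - \frac{5}{8} + 38648 = \frac{309179}{8}$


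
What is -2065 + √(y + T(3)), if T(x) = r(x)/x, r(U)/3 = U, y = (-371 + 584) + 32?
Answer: -2065 + 2*√62 ≈ -2049.3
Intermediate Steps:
y = 245 (y = 213 + 32 = 245)
r(U) = 3*U
T(x) = 3 (T(x) = (3*x)/x = 3)
-2065 + √(y + T(3)) = -2065 + √(245 + 3) = -2065 + √248 = -2065 + 2*√62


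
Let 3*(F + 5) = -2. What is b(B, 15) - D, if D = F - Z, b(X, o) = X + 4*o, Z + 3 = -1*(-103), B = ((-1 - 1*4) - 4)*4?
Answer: 389/3 ≈ 129.67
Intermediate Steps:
F = -17/3 (F = -5 + (1/3)*(-2) = -5 - 2/3 = -17/3 ≈ -5.6667)
B = -36 (B = ((-1 - 4) - 4)*4 = (-5 - 4)*4 = -9*4 = -36)
Z = 100 (Z = -3 - 1*(-103) = -3 + 103 = 100)
D = -317/3 (D = -17/3 - 1*100 = -17/3 - 100 = -317/3 ≈ -105.67)
b(B, 15) - D = (-36 + 4*15) - 1*(-317/3) = (-36 + 60) + 317/3 = 24 + 317/3 = 389/3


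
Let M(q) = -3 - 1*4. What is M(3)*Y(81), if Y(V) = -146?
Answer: 1022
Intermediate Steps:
M(q) = -7 (M(q) = -3 - 4 = -7)
M(3)*Y(81) = -7*(-146) = 1022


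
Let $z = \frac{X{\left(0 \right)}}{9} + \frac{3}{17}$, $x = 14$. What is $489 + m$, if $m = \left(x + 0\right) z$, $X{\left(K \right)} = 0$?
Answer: $\frac{8355}{17} \approx 491.47$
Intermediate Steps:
$z = \frac{3}{17}$ ($z = \frac{0}{9} + \frac{3}{17} = 0 \cdot \frac{1}{9} + 3 \cdot \frac{1}{17} = 0 + \frac{3}{17} = \frac{3}{17} \approx 0.17647$)
$m = \frac{42}{17}$ ($m = \left(14 + 0\right) \frac{3}{17} = 14 \cdot \frac{3}{17} = \frac{42}{17} \approx 2.4706$)
$489 + m = 489 + \frac{42}{17} = \frac{8355}{17}$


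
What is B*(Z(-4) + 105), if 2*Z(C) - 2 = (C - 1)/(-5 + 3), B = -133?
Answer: -57057/4 ≈ -14264.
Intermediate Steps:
Z(C) = 5/4 - C/4 (Z(C) = 1 + ((C - 1)/(-5 + 3))/2 = 1 + ((-1 + C)/(-2))/2 = 1 + ((-1 + C)*(-1/2))/2 = 1 + (1/2 - C/2)/2 = 1 + (1/4 - C/4) = 5/4 - C/4)
B*(Z(-4) + 105) = -133*((5/4 - 1/4*(-4)) + 105) = -133*((5/4 + 1) + 105) = -133*(9/4 + 105) = -133*429/4 = -57057/4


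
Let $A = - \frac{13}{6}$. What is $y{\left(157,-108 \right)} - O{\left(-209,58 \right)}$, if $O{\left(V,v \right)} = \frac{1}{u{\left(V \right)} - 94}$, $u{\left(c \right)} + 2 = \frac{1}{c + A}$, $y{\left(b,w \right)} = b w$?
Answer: $- \frac{2062492661}{121638} \approx -16956.0$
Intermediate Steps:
$A = - \frac{13}{6}$ ($A = \left(-13\right) \frac{1}{6} = - \frac{13}{6} \approx -2.1667$)
$u{\left(c \right)} = -2 + \frac{1}{- \frac{13}{6} + c}$ ($u{\left(c \right)} = -2 + \frac{1}{c - \frac{13}{6}} = -2 + \frac{1}{- \frac{13}{6} + c}$)
$O{\left(V,v \right)} = \frac{1}{-94 + \frac{4 \left(8 - 3 V\right)}{-13 + 6 V}}$ ($O{\left(V,v \right)} = \frac{1}{\frac{4 \left(8 - 3 V\right)}{-13 + 6 V} - 94} = \frac{1}{-94 + \frac{4 \left(8 - 3 V\right)}{-13 + 6 V}}$)
$y{\left(157,-108 \right)} - O{\left(-209,58 \right)} = 157 \left(-108\right) - \frac{13 - -1254}{6 \left(-209 + 96 \left(-209\right)\right)} = -16956 - \frac{13 + 1254}{6 \left(-209 - 20064\right)} = -16956 - \frac{1}{6} \frac{1}{-20273} \cdot 1267 = -16956 - \frac{1}{6} \left(- \frac{1}{20273}\right) 1267 = -16956 - - \frac{1267}{121638} = -16956 + \frac{1267}{121638} = - \frac{2062492661}{121638}$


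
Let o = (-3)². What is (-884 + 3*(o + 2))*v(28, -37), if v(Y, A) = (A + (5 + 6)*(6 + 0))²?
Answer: -715691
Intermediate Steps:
v(Y, A) = (66 + A)² (v(Y, A) = (A + 11*6)² = (A + 66)² = (66 + A)²)
o = 9
(-884 + 3*(o + 2))*v(28, -37) = (-884 + 3*(9 + 2))*(66 - 37)² = (-884 + 3*11)*29² = (-884 + 33)*841 = -851*841 = -715691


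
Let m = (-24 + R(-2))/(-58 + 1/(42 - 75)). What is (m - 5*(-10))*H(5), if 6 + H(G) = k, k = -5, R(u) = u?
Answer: -1062688/1915 ≈ -554.93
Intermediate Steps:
H(G) = -11 (H(G) = -6 - 5 = -11)
m = 858/1915 (m = (-24 - 2)/(-58 + 1/(42 - 75)) = -26/(-58 + 1/(-33)) = -26/(-58 - 1/33) = -26/(-1915/33) = -26*(-33/1915) = 858/1915 ≈ 0.44804)
(m - 5*(-10))*H(5) = (858/1915 - 5*(-10))*(-11) = (858/1915 + 50)*(-11) = (96608/1915)*(-11) = -1062688/1915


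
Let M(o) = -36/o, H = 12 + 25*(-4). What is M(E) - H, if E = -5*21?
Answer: 3092/35 ≈ 88.343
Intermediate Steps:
E = -105
H = -88 (H = 12 - 100 = -88)
M(E) - H = -36/(-105) - 1*(-88) = -36*(-1/105) + 88 = 12/35 + 88 = 3092/35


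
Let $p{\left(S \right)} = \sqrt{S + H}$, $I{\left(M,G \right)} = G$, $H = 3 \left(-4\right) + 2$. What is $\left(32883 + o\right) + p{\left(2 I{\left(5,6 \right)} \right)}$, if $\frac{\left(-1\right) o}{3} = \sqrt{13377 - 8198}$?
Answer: $32883 + \sqrt{2} - 3 \sqrt{5179} \approx 32669.0$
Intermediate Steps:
$H = -10$ ($H = -12 + 2 = -10$)
$o = - 3 \sqrt{5179}$ ($o = - 3 \sqrt{13377 - 8198} = - 3 \sqrt{5179} \approx -215.9$)
$p{\left(S \right)} = \sqrt{-10 + S}$ ($p{\left(S \right)} = \sqrt{S - 10} = \sqrt{-10 + S}$)
$\left(32883 + o\right) + p{\left(2 I{\left(5,6 \right)} \right)} = \left(32883 - 3 \sqrt{5179}\right) + \sqrt{-10 + 2 \cdot 6} = \left(32883 - 3 \sqrt{5179}\right) + \sqrt{-10 + 12} = \left(32883 - 3 \sqrt{5179}\right) + \sqrt{2} = 32883 + \sqrt{2} - 3 \sqrt{5179}$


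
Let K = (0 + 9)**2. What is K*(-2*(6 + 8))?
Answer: -2268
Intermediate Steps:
K = 81 (K = 9**2 = 81)
K*(-2*(6 + 8)) = 81*(-2*(6 + 8)) = 81*(-2*14) = 81*(-28) = -2268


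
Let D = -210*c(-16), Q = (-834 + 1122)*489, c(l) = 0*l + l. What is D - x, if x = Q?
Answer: -137472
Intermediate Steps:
c(l) = l (c(l) = 0 + l = l)
Q = 140832 (Q = 288*489 = 140832)
D = 3360 (D = -210*(-16) = 3360)
x = 140832
D - x = 3360 - 1*140832 = 3360 - 140832 = -137472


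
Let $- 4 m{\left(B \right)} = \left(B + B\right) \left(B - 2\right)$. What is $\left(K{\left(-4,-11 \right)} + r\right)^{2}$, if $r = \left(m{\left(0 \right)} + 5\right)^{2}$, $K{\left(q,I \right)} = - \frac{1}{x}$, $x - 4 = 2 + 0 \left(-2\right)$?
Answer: $\frac{22201}{36} \approx 616.69$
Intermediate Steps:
$m{\left(B \right)} = - \frac{B \left(-2 + B\right)}{2}$ ($m{\left(B \right)} = - \frac{\left(B + B\right) \left(B - 2\right)}{4} = - \frac{2 B \left(-2 + B\right)}{4} = - \frac{B \left(-2 + B\right)}{2}$)
$x = 6$ ($x = 4 + \left(2 + 0 \left(-2\right)\right) = 4 + \left(2 + 0\right) = 4 + 2 = 6$)
$K{\left(q,I \right)} = - \frac{1}{6}$
$r = 25$ ($r = \left(\frac{1}{2} \cdot 0 \left(2 - 0\right) + 5\right)^{2} = \left(\frac{1}{2} \cdot 0 \left(2 + 0\right) + 5\right)^{2} = \left(\frac{1}{2} \cdot 0 \cdot 2 + 5\right)^{2} = \left(0 + 5\right)^{2} = 5^{2} = 25$)
$\left(K{\left(-4,-11 \right)} + r\right)^{2} = \left(- \frac{1}{6} + 25\right)^{2} = \left(\frac{149}{6}\right)^{2} = \frac{22201}{36}$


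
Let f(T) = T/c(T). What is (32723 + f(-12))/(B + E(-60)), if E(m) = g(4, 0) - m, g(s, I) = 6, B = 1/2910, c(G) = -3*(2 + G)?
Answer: 95222766/192061 ≈ 495.79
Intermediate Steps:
c(G) = -6 - 3*G
B = 1/2910 ≈ 0.00034364
E(m) = 6 - m
f(T) = T/(-6 - 3*T)
(32723 + f(-12))/(B + E(-60)) = (32723 - 1*(-12)/(6 + 3*(-12)))/(1/2910 + (6 - 1*(-60))) = (32723 - 1*(-12)/(6 - 36))/(1/2910 + (6 + 60)) = (32723 - 1*(-12)/(-30))/(1/2910 + 66) = (32723 - 1*(-12)*(-1/30))/(192061/2910) = (32723 - 2/5)*(2910/192061) = (163613/5)*(2910/192061) = 95222766/192061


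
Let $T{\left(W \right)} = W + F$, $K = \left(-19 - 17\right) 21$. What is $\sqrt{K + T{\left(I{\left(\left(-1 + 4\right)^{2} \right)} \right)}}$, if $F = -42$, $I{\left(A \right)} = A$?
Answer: $i \sqrt{789} \approx 28.089 i$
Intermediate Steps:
$K = -756$ ($K = \left(-36\right) 21 = -756$)
$T{\left(W \right)} = -42 + W$ ($T{\left(W \right)} = W - 42 = -42 + W$)
$\sqrt{K + T{\left(I{\left(\left(-1 + 4\right)^{2} \right)} \right)}} = \sqrt{-756 - \left(42 - \left(-1 + 4\right)^{2}\right)} = \sqrt{-756 - \left(42 - 3^{2}\right)} = \sqrt{-756 + \left(-42 + 9\right)} = \sqrt{-756 - 33} = \sqrt{-789} = i \sqrt{789}$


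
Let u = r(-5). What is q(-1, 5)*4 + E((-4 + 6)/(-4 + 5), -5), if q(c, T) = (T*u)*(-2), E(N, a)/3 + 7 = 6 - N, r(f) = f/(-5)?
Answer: -49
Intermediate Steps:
r(f) = -f/5 (r(f) = f*(-⅕) = -f/5)
u = 1 (u = -⅕*(-5) = 1)
E(N, a) = -3 - 3*N (E(N, a) = -21 + 3*(6 - N) = -21 + (18 - 3*N) = -3 - 3*N)
q(c, T) = -2*T (q(c, T) = (T*1)*(-2) = T*(-2) = -2*T)
q(-1, 5)*4 + E((-4 + 6)/(-4 + 5), -5) = -2*5*4 + (-3 - 3*(-4 + 6)/(-4 + 5)) = -10*4 + (-3 - 6/1) = -40 + (-3 - 6) = -40 - 9 = -49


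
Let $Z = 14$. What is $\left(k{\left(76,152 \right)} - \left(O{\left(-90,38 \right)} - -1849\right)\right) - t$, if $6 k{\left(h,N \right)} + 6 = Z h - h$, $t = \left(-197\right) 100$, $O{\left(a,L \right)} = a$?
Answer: $\frac{54314}{3} \approx 18105.0$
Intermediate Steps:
$t = -19700$
$k{\left(h,N \right)} = -1 + \frac{13 h}{6}$ ($k{\left(h,N \right)} = -1 + \frac{14 h - h}{6} = -1 + \frac{13 h}{6}$)
$\left(k{\left(76,152 \right)} - \left(O{\left(-90,38 \right)} - -1849\right)\right) - t = \left(\left(-1 + \frac{13}{6} \cdot 76\right) - \left(-90 - -1849\right)\right) - -19700 = \left(\left(-1 + \frac{494}{3}\right) - \left(-90 + 1849\right)\right) + 19700 = \left(\frac{491}{3} - 1759\right) + 19700 = - \frac{4786}{3} + 19700 = \frac{54314}{3}$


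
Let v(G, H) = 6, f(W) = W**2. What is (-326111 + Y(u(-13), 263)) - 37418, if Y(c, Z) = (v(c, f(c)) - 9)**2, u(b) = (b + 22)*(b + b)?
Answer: -363520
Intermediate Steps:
u(b) = 2*b*(22 + b) (u(b) = (22 + b)*(2*b) = 2*b*(22 + b))
Y(c, Z) = 9 (Y(c, Z) = (6 - 9)**2 = (-3)**2 = 9)
(-326111 + Y(u(-13), 263)) - 37418 = (-326111 + 9) - 37418 = -326102 - 37418 = -363520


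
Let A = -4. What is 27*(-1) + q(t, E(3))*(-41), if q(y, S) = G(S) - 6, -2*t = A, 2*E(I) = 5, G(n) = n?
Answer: 233/2 ≈ 116.50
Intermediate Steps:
E(I) = 5/2 (E(I) = (½)*5 = 5/2)
t = 2 (t = -½*(-4) = 2)
q(y, S) = -6 + S (q(y, S) = S - 6 = -6 + S)
27*(-1) + q(t, E(3))*(-41) = 27*(-1) + (-6 + 5/2)*(-41) = -27 - 7/2*(-41) = -27 + 287/2 = 233/2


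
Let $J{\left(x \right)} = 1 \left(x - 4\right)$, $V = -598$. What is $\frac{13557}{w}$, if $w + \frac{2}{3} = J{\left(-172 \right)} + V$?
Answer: $- \frac{40671}{2324} \approx -17.5$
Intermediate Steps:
$J{\left(x \right)} = -4 + x$ ($J{\left(x \right)} = 1 \left(-4 + x\right) = -4 + x$)
$w = - \frac{2324}{3}$ ($w = - \frac{2}{3} - 774 = - \frac{2324}{3} \approx -774.67$)
$\frac{13557}{w} = \frac{13557}{- \frac{2324}{3}} = 13557 \left(- \frac{3}{2324}\right) = - \frac{40671}{2324}$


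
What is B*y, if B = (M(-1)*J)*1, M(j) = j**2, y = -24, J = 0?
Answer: 0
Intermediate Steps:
B = 0 (B = ((-1)**2*0)*1 = (1*0)*1 = 0*1 = 0)
B*y = 0*(-24) = 0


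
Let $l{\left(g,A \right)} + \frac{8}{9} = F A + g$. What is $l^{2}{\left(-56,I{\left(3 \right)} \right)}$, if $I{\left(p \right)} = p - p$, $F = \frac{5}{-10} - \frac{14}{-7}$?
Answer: $\frac{262144}{81} \approx 3236.3$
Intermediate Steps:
$F = \frac{3}{2}$ ($F = 5 \left(- \frac{1}{10}\right) - -2 = - \frac{1}{2} + 2 = \frac{3}{2} \approx 1.5$)
$I{\left(p \right)} = 0$
$l{\left(g,A \right)} = - \frac{8}{9} + g + \frac{3 A}{2}$ ($l{\left(g,A \right)} = - \frac{8}{9} + \left(\frac{3 A}{2} + g\right) = - \frac{8}{9} + \left(g + \frac{3 A}{2}\right) = - \frac{8}{9} + g + \frac{3 A}{2}$)
$l^{2}{\left(-56,I{\left(3 \right)} \right)} = \left(- \frac{8}{9} - 56 + \frac{3}{2} \cdot 0\right)^{2} = \left(- \frac{8}{9} - 56 + 0\right)^{2} = \left(- \frac{512}{9}\right)^{2} = \frac{262144}{81}$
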